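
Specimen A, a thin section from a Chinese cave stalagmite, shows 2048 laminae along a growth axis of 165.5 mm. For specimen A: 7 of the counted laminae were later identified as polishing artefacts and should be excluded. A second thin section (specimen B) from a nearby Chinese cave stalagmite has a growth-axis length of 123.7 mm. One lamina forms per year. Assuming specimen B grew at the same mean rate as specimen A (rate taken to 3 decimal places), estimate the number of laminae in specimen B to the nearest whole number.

1527 laminae

Specimen A: true lamina count = 2048 − 7 = 2041.
A: Mean rate = 165.5 mm / 2041 years ≈ 0.081 mm/year.
B spans 123.7 / 0.081 = 1527.16 years ≈ 1527 laminae.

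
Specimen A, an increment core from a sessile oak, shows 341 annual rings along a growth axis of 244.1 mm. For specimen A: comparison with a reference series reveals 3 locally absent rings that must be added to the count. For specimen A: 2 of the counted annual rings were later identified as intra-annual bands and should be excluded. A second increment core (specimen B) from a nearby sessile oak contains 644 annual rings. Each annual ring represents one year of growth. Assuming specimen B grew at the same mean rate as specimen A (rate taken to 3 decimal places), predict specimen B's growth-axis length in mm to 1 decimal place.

Specimen A: adjusted count: 341 − 2 + 3 = 342 annual rings.
A: Extension rate ≈ 244.1 / 342 = 0.714 mm/year.
B's length ≈ 0.714 × 644 = 459.8 mm.

459.8 mm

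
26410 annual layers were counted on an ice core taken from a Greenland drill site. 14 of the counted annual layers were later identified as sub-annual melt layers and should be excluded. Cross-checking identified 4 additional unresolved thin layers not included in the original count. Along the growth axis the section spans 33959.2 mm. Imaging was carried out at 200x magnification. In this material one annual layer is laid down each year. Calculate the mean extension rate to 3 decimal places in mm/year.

Correcting the raw count gives 26410 − 14 + 4 = 26400 true annual layers.
33959.2 mm over 26400 years gives 33959.2 / 26400 ≈ 1.286 mm/year.

1.286 mm/year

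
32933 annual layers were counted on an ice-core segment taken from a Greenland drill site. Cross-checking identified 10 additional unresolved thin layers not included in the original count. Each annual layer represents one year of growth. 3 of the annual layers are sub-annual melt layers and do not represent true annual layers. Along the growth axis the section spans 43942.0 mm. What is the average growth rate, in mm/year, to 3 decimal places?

True annual layer count = 32933 − 3 + 10 = 32940.
Extension rate ≈ 43942.0 / 32940 = 1.334 mm/year.

1.334 mm/year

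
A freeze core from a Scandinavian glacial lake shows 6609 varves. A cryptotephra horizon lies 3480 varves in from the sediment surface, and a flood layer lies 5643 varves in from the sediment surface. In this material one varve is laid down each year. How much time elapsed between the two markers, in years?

2163 years

Separation: 5643 − 3480 = 2163 varves.
At one varve per year, 2163 years elapsed between them.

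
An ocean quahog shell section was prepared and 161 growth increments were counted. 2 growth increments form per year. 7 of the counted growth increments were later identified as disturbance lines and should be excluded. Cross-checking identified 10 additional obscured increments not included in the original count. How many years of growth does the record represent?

Correcting the raw count gives 161 − 7 + 10 = 164 true growth increments.
With 2 growth increments per year, 164 / 2 = 82 years.

82 yr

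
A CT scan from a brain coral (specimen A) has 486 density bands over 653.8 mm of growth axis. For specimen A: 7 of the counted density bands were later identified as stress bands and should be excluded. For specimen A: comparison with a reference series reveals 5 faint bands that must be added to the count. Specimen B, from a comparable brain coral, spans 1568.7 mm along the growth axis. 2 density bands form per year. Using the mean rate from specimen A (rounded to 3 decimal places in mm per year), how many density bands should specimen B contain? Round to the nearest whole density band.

Specimen A: correcting the raw count gives 486 − 7 + 5 = 484 true density bands.
Specimen A: with 2 density bands per year, 484 / 2 = 242 years.
A: 653.8 mm over 242 years gives 653.8 / 242 ≈ 2.702 mm/year.
Specimen B: 1568.7 mm / 2.702 mm per year = 580.57 years; at 2 density bands per year that is 580.57 × 2 ≈ 1161 density bands.

1161 density bands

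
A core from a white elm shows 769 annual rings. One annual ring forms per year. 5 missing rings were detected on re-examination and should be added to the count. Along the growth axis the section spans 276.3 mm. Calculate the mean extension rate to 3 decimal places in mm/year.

0.357 mm/year

Correcting the raw count gives 769 + 5 = 774 true annual rings.
Mean rate = 276.3 mm / 774 years ≈ 0.357 mm/year.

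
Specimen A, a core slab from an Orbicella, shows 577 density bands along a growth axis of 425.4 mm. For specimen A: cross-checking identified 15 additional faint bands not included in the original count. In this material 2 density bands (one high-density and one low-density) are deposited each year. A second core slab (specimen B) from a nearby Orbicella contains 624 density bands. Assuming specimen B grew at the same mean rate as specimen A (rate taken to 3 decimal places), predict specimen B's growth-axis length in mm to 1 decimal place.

448.3 mm

Specimen A: after corrections the count is 577 + 15 = 592 density bands.
Specimen A: dividing by 2 density bands per year: 592 / 2 = 296 years.
A: Mean rate = 425.4 mm / 296 years ≈ 1.437 mm/yr.
Specimen B: with 2 density bands per year, 624 / 2 = 312 years. Length of B = 1.437 × 312 = 448.3 mm.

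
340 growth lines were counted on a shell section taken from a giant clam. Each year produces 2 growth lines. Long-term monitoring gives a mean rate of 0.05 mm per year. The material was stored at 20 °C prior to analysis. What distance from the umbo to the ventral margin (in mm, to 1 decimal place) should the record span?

340 growth lines at 2 per year is 340 / 2 = 170 years.
Length ≈ 0.05 × 170 = 8.5 mm.

8.5 mm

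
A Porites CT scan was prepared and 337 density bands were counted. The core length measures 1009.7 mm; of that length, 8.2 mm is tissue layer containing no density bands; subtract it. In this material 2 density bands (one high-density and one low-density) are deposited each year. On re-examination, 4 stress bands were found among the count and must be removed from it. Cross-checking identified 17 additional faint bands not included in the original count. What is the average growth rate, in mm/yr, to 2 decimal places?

Adjusted count: 337 − 4 + 17 = 350 density bands.
With 2 density bands per year, 350 / 2 = 175 years.
Net length = 1009.7 − 8.2 = 1001.5 mm.
1001.5 mm over 175 years gives 1001.5 / 175 ≈ 5.72 mm/yr.

5.72 mm/yr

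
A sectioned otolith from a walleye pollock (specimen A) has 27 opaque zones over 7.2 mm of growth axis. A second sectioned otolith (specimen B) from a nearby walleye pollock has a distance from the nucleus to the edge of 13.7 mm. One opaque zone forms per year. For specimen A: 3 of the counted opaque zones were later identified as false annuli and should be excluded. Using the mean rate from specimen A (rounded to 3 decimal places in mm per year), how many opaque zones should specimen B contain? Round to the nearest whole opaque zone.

46 opaque zones

Specimen A: after corrections the count is 27 − 3 = 24 opaque zones.
A: 7.2 mm over 24 years gives 7.2 / 24 ≈ 0.300 mm per year.
Specimen B: 13.7 mm / 0.300 mm per year = 45.67 years ≈ 46 opaque zones.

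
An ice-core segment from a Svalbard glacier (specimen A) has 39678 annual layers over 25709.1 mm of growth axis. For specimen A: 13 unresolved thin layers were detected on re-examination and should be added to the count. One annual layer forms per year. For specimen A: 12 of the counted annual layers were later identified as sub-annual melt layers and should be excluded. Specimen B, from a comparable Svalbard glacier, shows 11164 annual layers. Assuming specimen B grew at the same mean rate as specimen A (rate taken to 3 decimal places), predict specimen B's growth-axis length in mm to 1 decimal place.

Specimen A: adjusted count: 39678 − 12 + 13 = 39679 annual layers.
A: Mean rate = 25709.1 mm / 39679 years ≈ 0.648 mm/year.
B's length ≈ 0.648 × 11164 = 7234.3 mm.

7234.3 mm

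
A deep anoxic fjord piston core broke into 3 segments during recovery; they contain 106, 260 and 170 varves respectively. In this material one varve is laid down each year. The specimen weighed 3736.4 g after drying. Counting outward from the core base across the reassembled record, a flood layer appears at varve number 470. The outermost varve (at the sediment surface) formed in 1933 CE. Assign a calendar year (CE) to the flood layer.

1867 CE

Total varves = 106 + 260 + 170 = 536.
The flood layer sits at varve 470 from the core base, so 536 − 470 = 66 varves formed after it.
The varve at the sediment surface is 1933 CE, so the flood layer dates to 1933 − 66 = 1867 CE.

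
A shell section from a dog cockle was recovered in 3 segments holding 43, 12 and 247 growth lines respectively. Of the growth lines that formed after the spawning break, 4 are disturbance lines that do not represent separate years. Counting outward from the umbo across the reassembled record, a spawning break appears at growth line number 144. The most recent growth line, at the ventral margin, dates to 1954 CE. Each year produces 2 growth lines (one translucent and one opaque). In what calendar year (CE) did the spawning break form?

1877 CE

Total growth lines = 43 + 12 + 247 = 302.
The spawning break sits at growth line 144 from the umbo, so 302 − 144 = 158 growth lines formed after it.
Removing the 4 false growth lines leaves 158 − 4 = 154 true growth lines beyond the spawning break.
With 2 growth lines per year, 154 / 2 = 77 years.
1954 − 77 = 1877 CE.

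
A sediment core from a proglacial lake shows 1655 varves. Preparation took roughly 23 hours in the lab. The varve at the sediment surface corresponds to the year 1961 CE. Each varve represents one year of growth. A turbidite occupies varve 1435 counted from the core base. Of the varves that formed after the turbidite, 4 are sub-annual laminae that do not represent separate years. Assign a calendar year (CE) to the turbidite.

1745 CE

The turbidite sits at varve 1435 from the core base, so 1655 − 1435 = 220 varves formed after it.
Excluding 4 false varves: 220 − 4 = 216.
Counting back 216 years from 1961 CE places the turbidite in 1961 − 216 = 1745 CE.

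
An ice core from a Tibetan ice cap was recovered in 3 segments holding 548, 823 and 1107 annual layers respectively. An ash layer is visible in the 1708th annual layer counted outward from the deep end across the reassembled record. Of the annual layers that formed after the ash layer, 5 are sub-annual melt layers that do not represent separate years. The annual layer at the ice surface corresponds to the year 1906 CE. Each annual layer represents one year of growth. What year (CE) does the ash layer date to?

1141 CE

Total annual layers = 548 + 823 + 1107 = 2478.
Between annual layer 1708 and the ice surface there are 2478 − 1708 = 770 annual layers.
Excluding 5 false annual layers: 770 − 5 = 765.
The annual layer at the ice surface is 1906 CE, so the ash layer dates to 1906 − 765 = 1141 CE.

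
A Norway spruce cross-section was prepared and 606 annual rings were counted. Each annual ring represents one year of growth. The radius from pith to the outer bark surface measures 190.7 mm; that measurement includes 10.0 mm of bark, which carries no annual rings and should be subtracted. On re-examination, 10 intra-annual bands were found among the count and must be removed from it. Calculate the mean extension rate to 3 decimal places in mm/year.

0.303 mm/year

After corrections the count is 606 − 10 = 596 annual rings.
Net length = 190.7 − 10.0 = 180.7 mm.
Extension rate ≈ 180.7 / 596 = 0.303 mm/year.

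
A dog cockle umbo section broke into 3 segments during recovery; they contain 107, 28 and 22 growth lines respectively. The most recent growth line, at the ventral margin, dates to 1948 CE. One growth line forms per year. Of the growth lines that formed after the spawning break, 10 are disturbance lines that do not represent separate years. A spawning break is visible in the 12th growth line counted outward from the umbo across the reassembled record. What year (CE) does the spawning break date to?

Total growth lines = 107 + 28 + 22 = 157.
The spawning break sits at growth line 12 from the umbo, so 157 − 12 = 145 growth lines formed after it.
145 − 10 false = 135 true growth lines after the spawning break.
1948 − 135 = 1813 CE.

1813 CE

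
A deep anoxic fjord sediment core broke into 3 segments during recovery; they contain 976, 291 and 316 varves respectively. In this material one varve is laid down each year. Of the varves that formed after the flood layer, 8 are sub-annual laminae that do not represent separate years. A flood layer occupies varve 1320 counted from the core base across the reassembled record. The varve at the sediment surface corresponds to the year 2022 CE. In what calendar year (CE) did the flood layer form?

Total varves = 976 + 291 + 316 = 1583.
The flood layer sits at varve 1320 from the core base, so 1583 − 1320 = 263 varves formed after it.
Removing the 8 false varves leaves 263 − 8 = 255 true varves beyond the flood layer.
2022 − 255 = 1767 CE.

1767 CE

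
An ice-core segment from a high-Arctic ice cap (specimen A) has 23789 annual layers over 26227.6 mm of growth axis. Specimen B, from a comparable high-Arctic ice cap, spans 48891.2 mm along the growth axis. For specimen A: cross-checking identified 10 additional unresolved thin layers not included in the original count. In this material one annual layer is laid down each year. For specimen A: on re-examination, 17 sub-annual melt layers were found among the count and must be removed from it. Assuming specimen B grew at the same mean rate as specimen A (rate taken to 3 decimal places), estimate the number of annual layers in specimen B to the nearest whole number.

Specimen A: after corrections the count is 23789 − 17 + 10 = 23782 annual layers.
A: Mean rate = 26227.6 mm / 23782 years ≈ 1.103 mm/yr.
For B, 48891.2 / 1.103 = 44325.66 years ≈ 44326 annual layers.

44326 annual layers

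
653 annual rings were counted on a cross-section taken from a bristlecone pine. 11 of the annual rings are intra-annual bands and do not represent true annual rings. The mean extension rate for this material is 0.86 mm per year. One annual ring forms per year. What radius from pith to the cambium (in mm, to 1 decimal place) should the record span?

552.1 mm

Adjusted count: 653 − 11 = 642 annual rings.
Length ≈ 0.86 × 642 = 552.1 mm.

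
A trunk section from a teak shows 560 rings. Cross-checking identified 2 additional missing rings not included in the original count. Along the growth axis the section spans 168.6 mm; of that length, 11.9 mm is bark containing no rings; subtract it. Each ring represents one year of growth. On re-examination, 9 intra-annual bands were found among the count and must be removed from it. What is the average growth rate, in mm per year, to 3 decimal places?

After corrections the count is 560 − 9 + 2 = 553 rings.
The growth record spans 168.6 − 11.9 = 156.7 mm.
156.7 mm over 553 years gives 156.7 / 553 ≈ 0.283 mm per year.

0.283 mm per year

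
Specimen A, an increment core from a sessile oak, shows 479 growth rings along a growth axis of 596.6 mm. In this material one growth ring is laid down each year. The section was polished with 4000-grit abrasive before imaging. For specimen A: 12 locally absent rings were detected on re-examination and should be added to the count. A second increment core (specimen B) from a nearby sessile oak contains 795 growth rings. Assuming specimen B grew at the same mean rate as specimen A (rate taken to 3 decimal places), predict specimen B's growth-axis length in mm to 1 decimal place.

965.9 mm

Specimen A: after corrections the count is 479 + 12 = 491 growth rings.
A: Mean rate = 596.6 mm / 491 years ≈ 1.215 mm/year.
B's length ≈ 1.215 × 795 = 965.9 mm.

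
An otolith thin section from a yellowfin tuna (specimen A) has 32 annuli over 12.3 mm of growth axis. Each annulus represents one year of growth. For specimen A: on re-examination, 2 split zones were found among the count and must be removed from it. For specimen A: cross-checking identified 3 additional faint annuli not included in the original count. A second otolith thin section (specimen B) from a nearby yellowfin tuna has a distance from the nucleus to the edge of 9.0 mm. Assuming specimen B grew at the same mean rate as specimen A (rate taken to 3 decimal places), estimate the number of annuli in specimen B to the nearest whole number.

Specimen A: after corrections the count is 32 − 2 + 3 = 33 annuli.
A: Mean rate = 12.3 mm / 33 years ≈ 0.373 mm/yr.
Specimen B: 9.0 mm / 0.373 mm per year = 24.13 years ≈ 24 annuli.

24 annuli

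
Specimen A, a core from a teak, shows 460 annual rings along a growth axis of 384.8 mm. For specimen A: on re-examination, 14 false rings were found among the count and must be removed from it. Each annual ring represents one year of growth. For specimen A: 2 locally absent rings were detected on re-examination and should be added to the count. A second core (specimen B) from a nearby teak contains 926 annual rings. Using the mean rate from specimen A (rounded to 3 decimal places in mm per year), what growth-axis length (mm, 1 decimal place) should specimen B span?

795.4 mm

Specimen A: true annual ring count = 460 − 14 + 2 = 448.
A: Mean rate = 384.8 mm / 448 years ≈ 0.859 mm/yr.
B's length ≈ 0.859 × 926 = 795.4 mm.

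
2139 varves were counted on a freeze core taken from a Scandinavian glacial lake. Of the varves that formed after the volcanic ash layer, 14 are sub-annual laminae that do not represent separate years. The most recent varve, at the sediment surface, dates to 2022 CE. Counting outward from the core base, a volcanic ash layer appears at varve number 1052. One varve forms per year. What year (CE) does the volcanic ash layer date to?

949 CE

The volcanic ash layer sits at varve 1052 from the core base, so 2139 − 1052 = 1087 varves formed after it.
Excluding 14 false varves: 1087 − 14 = 1073.
The varve at the sediment surface is 2022 CE, so the volcanic ash layer dates to 2022 − 1073 = 949 CE.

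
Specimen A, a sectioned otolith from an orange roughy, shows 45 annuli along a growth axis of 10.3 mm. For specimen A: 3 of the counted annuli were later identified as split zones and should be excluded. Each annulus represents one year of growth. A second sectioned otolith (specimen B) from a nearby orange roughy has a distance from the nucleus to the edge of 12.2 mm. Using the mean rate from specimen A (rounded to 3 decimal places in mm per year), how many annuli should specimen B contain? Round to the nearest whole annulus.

50 annuli

Specimen A: correcting the raw count gives 45 − 3 = 42 true annuli.
A: Extension rate ≈ 10.3 / 42 = 0.245 mm/year.
B spans 12.2 / 0.245 = 49.80 years ≈ 50 annuli.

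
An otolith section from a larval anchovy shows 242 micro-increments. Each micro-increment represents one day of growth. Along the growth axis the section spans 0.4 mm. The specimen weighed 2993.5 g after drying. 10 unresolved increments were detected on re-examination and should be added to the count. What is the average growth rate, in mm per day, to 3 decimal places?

0.002 mm per day

True micro-increment count = 242 + 10 = 252.
0.4 mm over 252 days gives 0.4 / 252 ≈ 0.002 mm per day.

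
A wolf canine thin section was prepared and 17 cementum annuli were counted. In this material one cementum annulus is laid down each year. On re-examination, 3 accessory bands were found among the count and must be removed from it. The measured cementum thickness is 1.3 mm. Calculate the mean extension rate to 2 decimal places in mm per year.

0.09 mm per year

Adjusted count: 17 − 3 = 14 cementum annuli.
Mean rate = 1.3 mm / 14 years ≈ 0.09 mm per year.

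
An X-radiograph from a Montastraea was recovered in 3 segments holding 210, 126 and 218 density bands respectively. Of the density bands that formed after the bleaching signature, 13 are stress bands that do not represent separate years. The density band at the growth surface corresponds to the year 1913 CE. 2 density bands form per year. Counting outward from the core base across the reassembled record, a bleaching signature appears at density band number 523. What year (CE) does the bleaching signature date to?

1904 CE

Total density bands = 210 + 126 + 218 = 554.
554 − 523 = 31 density bands lie beyond the bleaching signature toward the growth surface.
Removing the 13 false density bands leaves 31 − 13 = 18 true density bands beyond the bleaching signature.
With 2 density bands per year, 18 / 2 = 9 years.
The density band at the growth surface is 1913 CE, so the bleaching signature dates to 1913 − 9 = 1904 CE.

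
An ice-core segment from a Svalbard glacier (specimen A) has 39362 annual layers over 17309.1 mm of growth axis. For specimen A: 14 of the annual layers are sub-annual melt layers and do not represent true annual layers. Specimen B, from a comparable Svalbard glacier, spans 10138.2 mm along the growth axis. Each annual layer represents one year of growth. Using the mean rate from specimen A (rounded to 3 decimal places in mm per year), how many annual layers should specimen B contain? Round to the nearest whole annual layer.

23041 annual layers

Specimen A: adjusted count: 39362 − 14 = 39348 annual layers.
A: Extension rate ≈ 17309.1 / 39348 = 0.440 mm per year.
For B, 10138.2 / 0.440 = 23041.36 years ≈ 23041 annual layers.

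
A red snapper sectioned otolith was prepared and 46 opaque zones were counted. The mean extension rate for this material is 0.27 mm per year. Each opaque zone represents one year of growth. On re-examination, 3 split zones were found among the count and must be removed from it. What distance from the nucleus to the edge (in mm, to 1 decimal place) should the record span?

11.6 mm

Correcting the raw count gives 46 − 3 = 43 true opaque zones.
Predicted length = 0.27 mm/year × 43 years = 11.6 mm.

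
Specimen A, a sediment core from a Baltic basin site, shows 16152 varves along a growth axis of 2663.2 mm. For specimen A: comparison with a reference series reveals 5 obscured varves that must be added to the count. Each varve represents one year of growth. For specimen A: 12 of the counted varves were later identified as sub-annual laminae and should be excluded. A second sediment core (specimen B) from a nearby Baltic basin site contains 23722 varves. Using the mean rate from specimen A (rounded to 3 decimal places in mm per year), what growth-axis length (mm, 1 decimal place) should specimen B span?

3914.1 mm

Specimen A: adjusted count: 16152 − 12 + 5 = 16145 varves.
A: 2663.2 mm over 16145 years gives 2663.2 / 16145 ≈ 0.165 mm/yr.
B's length ≈ 0.165 × 23722 = 3914.1 mm.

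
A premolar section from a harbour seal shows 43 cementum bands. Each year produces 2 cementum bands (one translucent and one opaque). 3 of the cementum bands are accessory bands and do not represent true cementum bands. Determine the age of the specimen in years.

20 years

After corrections the count is 43 − 3 = 40 cementum bands.
With 2 cementum bands per year, 40 / 2 = 20 years.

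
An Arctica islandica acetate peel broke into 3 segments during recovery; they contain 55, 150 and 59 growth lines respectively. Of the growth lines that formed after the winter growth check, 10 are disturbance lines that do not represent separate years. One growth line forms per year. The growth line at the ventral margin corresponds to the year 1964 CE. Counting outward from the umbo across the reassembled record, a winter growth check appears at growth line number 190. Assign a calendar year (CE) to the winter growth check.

Total growth lines = 55 + 150 + 59 = 264.
Between growth line 190 and the ventral margin there are 264 − 190 = 74 growth lines.
Excluding 10 false growth lines: 74 − 10 = 64.
1964 − 64 = 1900 CE.

1900 CE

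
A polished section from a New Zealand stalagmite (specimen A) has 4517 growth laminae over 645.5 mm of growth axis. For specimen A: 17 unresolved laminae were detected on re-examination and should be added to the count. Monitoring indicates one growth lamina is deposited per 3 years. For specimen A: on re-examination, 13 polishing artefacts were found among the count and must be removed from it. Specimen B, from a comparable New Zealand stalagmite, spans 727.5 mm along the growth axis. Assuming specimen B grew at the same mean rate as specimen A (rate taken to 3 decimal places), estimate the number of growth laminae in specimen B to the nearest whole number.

Specimen A: true growth lamina count = 4517 − 13 + 17 = 4521.
Specimen A: multiplying by 3 years per growth lamina: 4521 × 3 = 13563 years.
A: 645.5 mm over 13563 years gives 645.5 / 13563 ≈ 0.048 mm/year.
Specimen B: 727.5 mm / 0.048 mm per year = 15156.25 years; at 3 years per growth lamina that is 15156.25 / 3 ≈ 5052 growth laminae.

5052 growth laminae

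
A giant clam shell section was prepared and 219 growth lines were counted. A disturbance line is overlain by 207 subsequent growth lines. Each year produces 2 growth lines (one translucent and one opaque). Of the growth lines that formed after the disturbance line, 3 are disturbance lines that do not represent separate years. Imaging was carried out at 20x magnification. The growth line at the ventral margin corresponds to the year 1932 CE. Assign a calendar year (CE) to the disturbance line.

1830 CE

There are 207 growth lines younger than the disturbance line.
Removing the 3 false growth lines leaves 207 − 3 = 204 true growth lines beyond the disturbance line.
204 growth lines at 2 per year is 204 / 2 = 102 years.
The growth line at the ventral margin is 1932 CE, so the disturbance line dates to 1932 − 102 = 1830 CE.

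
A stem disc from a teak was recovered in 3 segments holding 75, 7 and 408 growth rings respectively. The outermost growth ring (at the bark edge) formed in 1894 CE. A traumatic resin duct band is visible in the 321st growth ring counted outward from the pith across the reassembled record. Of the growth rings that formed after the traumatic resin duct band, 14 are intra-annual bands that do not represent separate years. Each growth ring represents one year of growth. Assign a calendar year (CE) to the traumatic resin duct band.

Total growth rings = 75 + 7 + 408 = 490.
The traumatic resin duct band sits at growth ring 321 from the pith, so 490 − 321 = 169 growth rings formed after it.
Removing the 14 false growth rings leaves 169 − 14 = 155 true growth rings beyond the traumatic resin duct band.
The growth ring at the bark edge is 1894 CE, so the traumatic resin duct band dates to 1894 − 155 = 1739 CE.

1739 CE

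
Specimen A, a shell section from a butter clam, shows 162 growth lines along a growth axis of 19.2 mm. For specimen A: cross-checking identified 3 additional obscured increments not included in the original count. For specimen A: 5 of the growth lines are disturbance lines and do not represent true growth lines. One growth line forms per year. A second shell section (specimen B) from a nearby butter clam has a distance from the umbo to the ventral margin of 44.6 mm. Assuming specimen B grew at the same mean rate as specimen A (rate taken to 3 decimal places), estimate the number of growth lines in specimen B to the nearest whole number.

372 growth lines

Specimen A: after corrections the count is 162 − 5 + 3 = 160 growth lines.
A: Extension rate ≈ 19.2 / 160 = 0.120 mm/yr.
For B, 44.6 / 0.120 = 371.67 years ≈ 372 growth lines.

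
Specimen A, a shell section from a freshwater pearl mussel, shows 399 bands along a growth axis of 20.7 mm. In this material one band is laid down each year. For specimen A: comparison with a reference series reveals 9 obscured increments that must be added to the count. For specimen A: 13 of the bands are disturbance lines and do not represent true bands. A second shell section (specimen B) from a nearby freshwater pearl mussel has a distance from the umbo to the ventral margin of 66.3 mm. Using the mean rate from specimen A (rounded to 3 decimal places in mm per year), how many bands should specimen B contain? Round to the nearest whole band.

1275 bands

Specimen A: true band count = 399 − 13 + 9 = 395.
A: Extension rate ≈ 20.7 / 395 = 0.052 mm/year.
Specimen B: 66.3 mm / 0.052 mm per year = 1275.00 years ≈ 1275 bands.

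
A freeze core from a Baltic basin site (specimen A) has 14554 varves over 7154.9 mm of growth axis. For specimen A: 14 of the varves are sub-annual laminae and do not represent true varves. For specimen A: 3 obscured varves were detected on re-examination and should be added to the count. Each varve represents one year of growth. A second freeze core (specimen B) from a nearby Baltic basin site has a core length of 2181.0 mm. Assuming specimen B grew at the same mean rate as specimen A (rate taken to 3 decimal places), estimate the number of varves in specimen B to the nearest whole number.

4433 varves

Specimen A: correcting the raw count gives 14554 − 14 + 3 = 14543 true varves.
A: Extension rate ≈ 7154.9 / 14543 = 0.492 mm/yr.
For B, 2181.0 / 0.492 = 4432.93 years ≈ 4433 varves.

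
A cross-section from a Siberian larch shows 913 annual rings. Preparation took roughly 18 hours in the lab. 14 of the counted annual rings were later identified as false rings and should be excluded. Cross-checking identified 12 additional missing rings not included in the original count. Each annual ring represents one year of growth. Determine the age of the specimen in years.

911 years

Correcting the raw count gives 913 − 14 + 12 = 911 true annual rings.
With a one-to-one annual ring periodicity this is 911 years.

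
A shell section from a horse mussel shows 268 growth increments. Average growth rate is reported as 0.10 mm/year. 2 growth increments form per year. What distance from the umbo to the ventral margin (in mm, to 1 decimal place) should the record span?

With 2 growth increments per year, 268 / 2 = 134 years.
Predicted length = 0.10 mm/year × 134 years = 13.4 mm.

13.4 mm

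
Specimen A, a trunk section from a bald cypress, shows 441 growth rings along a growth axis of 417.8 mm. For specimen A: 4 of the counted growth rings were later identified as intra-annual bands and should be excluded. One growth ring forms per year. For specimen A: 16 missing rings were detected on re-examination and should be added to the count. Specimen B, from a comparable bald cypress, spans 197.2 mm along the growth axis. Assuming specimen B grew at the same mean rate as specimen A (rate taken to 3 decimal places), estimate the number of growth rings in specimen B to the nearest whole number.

214 growth rings

Specimen A: after corrections the count is 441 − 4 + 16 = 453 growth rings.
A: Mean rate = 417.8 mm / 453 years ≈ 0.922 mm/year.
B spans 197.2 / 0.922 = 213.88 years ≈ 214 growth rings.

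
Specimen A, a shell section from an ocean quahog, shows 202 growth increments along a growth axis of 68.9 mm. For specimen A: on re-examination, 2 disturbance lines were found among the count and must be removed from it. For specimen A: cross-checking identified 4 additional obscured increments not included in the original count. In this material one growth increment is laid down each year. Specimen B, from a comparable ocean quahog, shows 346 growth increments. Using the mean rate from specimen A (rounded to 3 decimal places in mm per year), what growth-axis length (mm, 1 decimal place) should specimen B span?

116.9 mm

Specimen A: true growth increment count = 202 − 2 + 4 = 204.
A: 68.9 mm over 204 years gives 68.9 / 204 ≈ 0.338 mm/yr.
Length of B = 0.338 × 346 = 116.9 mm.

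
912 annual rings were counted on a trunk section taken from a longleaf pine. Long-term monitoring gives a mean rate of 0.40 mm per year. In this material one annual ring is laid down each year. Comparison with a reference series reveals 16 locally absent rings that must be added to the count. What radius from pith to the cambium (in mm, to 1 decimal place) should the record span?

True annual ring count = 912 + 16 = 928.
928 years at 0.40 mm/year gives 0.40 × 928 = 371.2 mm.

371.2 mm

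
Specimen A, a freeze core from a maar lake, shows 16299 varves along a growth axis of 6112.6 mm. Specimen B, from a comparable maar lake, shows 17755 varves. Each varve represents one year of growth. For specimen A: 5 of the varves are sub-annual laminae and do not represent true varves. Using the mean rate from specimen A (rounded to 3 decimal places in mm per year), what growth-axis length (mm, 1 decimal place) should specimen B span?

Specimen A: correcting the raw count gives 16299 − 5 = 16294 true varves.
A: Mean rate = 6112.6 mm / 16294 years ≈ 0.375 mm/yr.
For B, 0.375 mm/year × 17755 years = 6658.1 mm.

6658.1 mm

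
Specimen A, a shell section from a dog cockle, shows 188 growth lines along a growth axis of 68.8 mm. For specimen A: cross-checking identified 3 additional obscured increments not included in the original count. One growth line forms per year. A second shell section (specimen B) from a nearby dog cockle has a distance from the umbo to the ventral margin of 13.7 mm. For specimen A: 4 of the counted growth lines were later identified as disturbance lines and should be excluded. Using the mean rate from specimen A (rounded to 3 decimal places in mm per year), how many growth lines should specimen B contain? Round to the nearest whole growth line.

Specimen A: after corrections the count is 188 − 4 + 3 = 187 growth lines.
A: 68.8 mm over 187 years gives 68.8 / 187 ≈ 0.368 mm per year.
Specimen B: 13.7 mm / 0.368 mm per year = 37.23 years ≈ 37 growth lines.

37 growth lines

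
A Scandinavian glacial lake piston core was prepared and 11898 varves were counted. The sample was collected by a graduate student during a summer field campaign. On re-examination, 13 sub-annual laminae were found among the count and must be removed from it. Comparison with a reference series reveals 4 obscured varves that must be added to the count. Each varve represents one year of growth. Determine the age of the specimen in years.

Correcting the raw count gives 11898 − 13 + 4 = 11889 true varves.
One varve per year makes the duration 11889 years.

11889 years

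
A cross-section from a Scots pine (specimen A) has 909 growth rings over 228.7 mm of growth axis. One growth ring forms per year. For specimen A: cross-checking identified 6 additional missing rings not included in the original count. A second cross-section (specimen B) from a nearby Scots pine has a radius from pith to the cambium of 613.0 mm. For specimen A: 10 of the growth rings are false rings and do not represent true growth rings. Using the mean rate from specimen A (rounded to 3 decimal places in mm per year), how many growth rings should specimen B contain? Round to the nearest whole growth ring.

Specimen A: after corrections the count is 909 − 10 + 6 = 905 growth rings.
A: Extension rate ≈ 228.7 / 905 = 0.253 mm/yr.
Specimen B: 613.0 mm / 0.253 mm per year = 2422.92 years ≈ 2423 growth rings.

2423 growth rings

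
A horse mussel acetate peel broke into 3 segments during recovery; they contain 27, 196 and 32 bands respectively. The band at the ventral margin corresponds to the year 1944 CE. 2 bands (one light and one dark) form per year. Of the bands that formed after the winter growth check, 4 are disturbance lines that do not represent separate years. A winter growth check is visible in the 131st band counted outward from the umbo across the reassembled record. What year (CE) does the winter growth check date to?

Total bands = 27 + 196 + 32 = 255.
The winter growth check sits at band 131 from the umbo, so 255 − 131 = 124 bands formed after it.
124 − 4 false = 120 true bands after the winter growth check.
120 bands at 2 per year is 120 / 2 = 60 years.
Counting back 60 years from 1944 CE places the winter growth check in 1944 − 60 = 1884 CE.

1884 CE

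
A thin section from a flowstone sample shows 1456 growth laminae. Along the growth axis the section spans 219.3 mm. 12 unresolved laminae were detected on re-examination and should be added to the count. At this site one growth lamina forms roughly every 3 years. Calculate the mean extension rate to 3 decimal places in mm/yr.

0.050 mm/yr

Adjusted count: 1456 + 12 = 1468 growth laminae.
Multiplying by 3 years per growth lamina: 1468 × 3 = 4404 years.
219.3 mm over 4404 years gives 219.3 / 4404 ≈ 0.050 mm/yr.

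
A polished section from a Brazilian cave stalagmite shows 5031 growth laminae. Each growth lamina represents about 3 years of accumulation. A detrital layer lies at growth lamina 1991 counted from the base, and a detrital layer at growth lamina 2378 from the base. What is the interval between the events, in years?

1161 years

2378 − 1991 = 387 growth laminae lie between the two events.
Multiplying by 3 years per growth lamina: 387 × 3 = 1161 years.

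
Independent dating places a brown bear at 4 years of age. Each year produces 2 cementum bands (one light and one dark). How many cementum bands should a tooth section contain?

8 cementum bands

With 2 cementum bands per year, 4 years would produce 4 × 2 = 8 cementum bands.
So 8 cementum bands should be present.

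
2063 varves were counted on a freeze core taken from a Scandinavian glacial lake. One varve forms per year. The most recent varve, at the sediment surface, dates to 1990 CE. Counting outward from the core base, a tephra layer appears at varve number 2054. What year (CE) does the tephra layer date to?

1981 CE

The tephra layer sits at varve 2054 from the core base, so 2063 − 2054 = 9 varves formed after it.
The varve at the sediment surface is 1990 CE, so the tephra layer dates to 1990 − 9 = 1981 CE.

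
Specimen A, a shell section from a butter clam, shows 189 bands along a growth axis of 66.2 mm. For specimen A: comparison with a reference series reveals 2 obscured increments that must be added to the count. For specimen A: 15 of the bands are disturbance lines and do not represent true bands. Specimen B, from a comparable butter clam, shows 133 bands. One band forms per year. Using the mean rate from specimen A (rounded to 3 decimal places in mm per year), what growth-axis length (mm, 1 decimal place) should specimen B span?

Specimen A: correcting the raw count gives 189 − 15 + 2 = 176 true bands.
A: Extension rate ≈ 66.2 / 176 = 0.376 mm per year.
Length of B = 0.376 × 133 = 50.0 mm.

50.0 mm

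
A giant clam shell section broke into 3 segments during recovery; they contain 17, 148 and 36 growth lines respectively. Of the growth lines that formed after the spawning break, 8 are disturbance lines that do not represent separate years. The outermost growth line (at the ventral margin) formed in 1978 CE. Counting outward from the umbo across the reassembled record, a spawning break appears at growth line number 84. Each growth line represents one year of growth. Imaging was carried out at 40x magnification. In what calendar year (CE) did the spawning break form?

Total growth lines = 17 + 148 + 36 = 201.
201 − 84 = 117 growth lines lie beyond the spawning break toward the ventral margin.
Removing the 8 false growth lines leaves 117 − 8 = 109 true growth lines beyond the spawning break.
The growth line at the ventral margin is 1978 CE, so the spawning break dates to 1978 − 109 = 1869 CE.

1869 CE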